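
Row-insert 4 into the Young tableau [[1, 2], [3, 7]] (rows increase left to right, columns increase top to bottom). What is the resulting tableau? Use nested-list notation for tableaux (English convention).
[[1, 2, 4], [3, 7]]

4 is larger than every entry of row 1, so it is appended to row 1. The new tableau is [[1, 2, 4], [3, 7]].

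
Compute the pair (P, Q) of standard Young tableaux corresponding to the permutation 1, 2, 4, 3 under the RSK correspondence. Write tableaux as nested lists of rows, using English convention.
P = [[1, 2, 3], [4]], Q = [[1, 2, 3], [4]]

Insert each entry of the permutation into P by Schensted row insertion, recording in Q the position of each new cell.

Insert 1: appended to row 1. P = [[1]], Q = [[1]].
Insert 2: appended to row 1. P = [[1, 2]], Q = [[1, 2]].
Insert 4: appended to row 1. P = [[1, 2, 4]], Q = [[1, 2, 3]].
Insert 3: 3 bumps 4 from row 1; 4 starts row 2. P = [[1, 2, 3], [4]], Q = [[1, 2, 3], [4]].

So P = [[1, 2, 3], [4]], Q = [[1, 2, 3], [4]].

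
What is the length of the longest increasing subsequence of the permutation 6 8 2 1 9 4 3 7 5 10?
4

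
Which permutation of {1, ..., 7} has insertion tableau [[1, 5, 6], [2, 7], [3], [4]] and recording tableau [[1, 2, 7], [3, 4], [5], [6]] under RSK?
4 7 3 5 2 1 6

Reverse RSK: for i = n, n-1, ..., 1, locate i in Q, remove the corresponding corner cell from P, and reverse-bump its entry up through P; the value ejected from row 1 is w(i).

So w = 4 7 3 5 2 1 6.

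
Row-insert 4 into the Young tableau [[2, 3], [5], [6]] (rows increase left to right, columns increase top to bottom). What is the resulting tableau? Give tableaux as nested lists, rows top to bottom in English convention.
4 is larger than every entry of row 1, so it is appended to row 1. The new tableau is [[2, 3, 4], [5], [6]].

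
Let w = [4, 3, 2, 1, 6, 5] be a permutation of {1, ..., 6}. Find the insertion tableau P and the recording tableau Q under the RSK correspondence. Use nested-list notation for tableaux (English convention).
P = [[1, 5], [2, 6], [3], [4]], Q = [[1, 5], [2, 6], [3], [4]]

Insert each entry of the permutation into P by Schensted row insertion, recording in Q the position of each new cell.

Insert 4: appended to row 1. P = [[4]].
Insert 3: 3 bumps 4 from row 1; 4 starts row 2. P = [[3], [4]].
Insert 2: 2 bumps 3 from row 1; 3 bumps 4 from row 2; 4 starts row 3. P = [[2], [3], [4]].
Insert 1: 1 bumps 2 from row 1; 2 bumps 3 from row 2; 3 bumps 4 from row 3; 4 starts row 4. P = [[1], [2], [3], [4]].
Insert 6: appended to row 1. P = [[1, 6], [2], [3], [4]].
Insert 5: 5 bumps 6 from row 1; 6 appends to row 2. P = [[1, 5], [2, 6], [3], [4]].

So P = [[1, 5], [2, 6], [3], [4]], Q = [[1, 5], [2, 6], [3], [4]].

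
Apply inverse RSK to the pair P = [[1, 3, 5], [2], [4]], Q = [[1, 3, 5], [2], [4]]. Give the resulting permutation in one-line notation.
4 2 3 1 5

Reverse the RSK construction: for i from n down to 1, find the cell of Q containing i, remove the entry at that cell from P, and reverse-bump it up through P; the value ejected from row 1 is w(i).

Step i=5: Q has 5 at row 1, column 3; remove that cell from P, ejecting 5. So w(5) = 5. P is now [[1, 3], [2], [4]].
Step i=4: Q has 4 at row 3, column 1; remove 4 from row 3 of P and reverse-bump: 4 enters row 2 and ejects 2; 2 enters row 1 and ejects 1. So w(4) = 1. P is now [[2, 3], [4]].
Step i=3: Q has 3 at row 1, column 2; remove that cell from P, ejecting 3. So w(3) = 3. P is now [[2], [4]].
Step i=2: Q has 2 at row 2, column 1; remove 4 from row 2 of P and reverse-bump: 4 enters row 1 and ejects 2. So w(2) = 2. P is now [[4]].
Step i=1: Q has 1 at row 1, column 1; remove that cell from P, ejecting 4. So w(1) = 4. P is now [].

So w = 4 2 3 1 5.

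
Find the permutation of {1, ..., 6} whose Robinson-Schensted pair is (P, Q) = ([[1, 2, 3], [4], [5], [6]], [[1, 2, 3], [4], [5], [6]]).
1 2 6 5 4 3

Reverse the RSK construction: for i from n down to 1, find the cell of Q containing i, remove the entry at that cell from P, and reverse-bump it up through P; the value ejected from row 1 is w(i).

Step i=6: Q has 6 at row 4, column 1; remove 6 from row 4 of P and reverse-bump: 6 enters row 3 and ejects 5; 5 enters row 2 and ejects 4; 4 enters row 1 and ejects 3. So w(6) = 3. P is now [[1, 2, 4], [5], [6]].
Step i=5: Q has 5 at row 3, column 1; remove 6 from row 3 of P and reverse-bump: 6 enters row 2 and ejects 5; 5 enters row 1 and ejects 4. So w(5) = 4. P is now [[1, 2, 5], [6]].
Step i=4: Q has 4 at row 2, column 1; remove 6 from row 2 of P and reverse-bump: 6 enters row 1 and ejects 5. So w(4) = 5. P is now [[1, 2, 6]].
Step i=3: Q has 3 at row 1, column 3; remove that cell from P, ejecting 6. So w(3) = 6. P is now [[1, 2]].
Step i=2: Q has 2 at row 1, column 2; remove that cell from P, ejecting 2. So w(2) = 2. P is now [[1]].
Step i=1: Q has 1 at row 1, column 1; remove that cell from P, ejecting 1. So w(1) = 1. P is now [].

So w = 1 2 6 5 4 3.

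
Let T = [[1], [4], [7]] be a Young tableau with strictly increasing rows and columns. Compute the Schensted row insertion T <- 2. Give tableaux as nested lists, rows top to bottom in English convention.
2 is larger than every entry of row 1, so it is appended to row 1. The new tableau is [[1, 2], [4], [7]].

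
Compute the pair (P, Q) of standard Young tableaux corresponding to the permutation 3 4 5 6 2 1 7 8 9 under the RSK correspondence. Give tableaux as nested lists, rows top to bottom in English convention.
P = [[1, 4, 5, 6, 7, 8, 9], [2], [3]], Q = [[1, 2, 3, 4, 7, 8, 9], [5], [6]]

Insert each entry of the permutation into P by Schensted row insertion, recording in Q the position of each new cell.

Insert 3: appended to row 1. P = [[3]].
Insert 4: appended to row 1. P = [[3, 4]].
Insert 5: appended to row 1. P = [[3, 4, 5]].
Insert 6: appended to row 1. P = [[3, 4, 5, 6]].
Insert 2: 2 bumps 3 from row 1; 3 starts row 2. P = [[2, 4, 5, 6], [3]].
Insert 1: 1 bumps 2 from row 1; 2 bumps 3 from row 2; 3 starts row 3. P = [[1, 4, 5, 6], [2], [3]].
Insert 7: appended to row 1. P = [[1, 4, 5, 6, 7], [2], [3]].
Insert 8: appended to row 1. P = [[1, 4, 5, 6, 7, 8], [2], [3]].
Insert 9: appended to row 1. P = [[1, 4, 5, 6, 7, 8, 9], [2], [3]].

So P = [[1, 4, 5, 6, 7, 8, 9], [2], [3]], Q = [[1, 2, 3, 4, 7, 8, 9], [5], [6]].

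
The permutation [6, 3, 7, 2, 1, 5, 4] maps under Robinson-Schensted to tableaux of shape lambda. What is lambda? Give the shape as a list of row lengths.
[2, 2, 2, 1]

Row-insert each entry into an empty tableau.

After inserting 6: P = [[6]].
After inserting 3: P = [[3], [6]].
After inserting 7: P = [[3, 7], [6]].
After inserting 2: P = [[2, 7], [3], [6]].
After inserting 1: P = [[1, 7], [2], [3], [6]].
After inserting 5: P = [[1, 5], [2, 7], [3], [6]].
After inserting 4: P = [[1, 4], [2, 5], [3, 7], [6]].

The final insertion tableau P = [[1, 4], [2, 5], [3, 7], [6]] has shape [2, 2, 2, 1].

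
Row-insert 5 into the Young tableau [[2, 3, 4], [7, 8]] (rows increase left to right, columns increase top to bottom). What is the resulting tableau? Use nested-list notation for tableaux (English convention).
[[2, 3, 4, 5], [7, 8]]

5 is larger than every entry of row 1, so it is appended to row 1. The new tableau is [[2, 3, 4, 5], [7, 8]].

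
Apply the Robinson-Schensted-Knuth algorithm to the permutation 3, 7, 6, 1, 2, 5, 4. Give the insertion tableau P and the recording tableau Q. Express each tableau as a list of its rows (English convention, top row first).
Insert each entry of the permutation into P by Schensted row insertion, recording in Q the position of each new cell.

Insert 3: appended to row 1. P = [[3]].
Insert 7: appended to row 1. P = [[3, 7]].
Insert 6: 6 bumps 7 from row 1; 7 starts row 2. P = [[3, 6], [7]].
Insert 1: 1 bumps 3 from row 1; 3 bumps 7 from row 2; 7 starts row 3. P = [[1, 6], [3], [7]].
Insert 2: 2 bumps 6 from row 1; 6 appends to row 2. P = [[1, 2], [3, 6], [7]].
Insert 5: appended to row 1. P = [[1, 2, 5], [3, 6], [7]].
Insert 4: 4 bumps 5 from row 1; 5 bumps 6 from row 2; 6 bumps 7 from row 3; 7 starts row 4. P = [[1, 2, 4], [3, 5], [6], [7]].

So P = [[1, 2, 4], [3, 5], [6], [7]], Q = [[1, 2, 6], [3, 5], [4], [7]].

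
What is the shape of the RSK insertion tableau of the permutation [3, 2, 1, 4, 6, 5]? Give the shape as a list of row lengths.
Row-insert each entry into an empty tableau.

After inserting 3: P = [[3]].
After inserting 2: P = [[2], [3]].
After inserting 1: P = [[1], [2], [3]].
After inserting 4: P = [[1, 4], [2], [3]].
After inserting 6: P = [[1, 4, 6], [2], [3]].
After inserting 5: P = [[1, 4, 5], [2, 6], [3]].

The final insertion tableau P = [[1, 4, 5], [2, 6], [3]] has shape [3, 2, 1].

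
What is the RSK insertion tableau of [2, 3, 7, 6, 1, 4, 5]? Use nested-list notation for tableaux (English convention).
Insert 2: appended to row 1. P = [[2]].
Insert 3: appended to row 1. P = [[2, 3]].
Insert 7: appended to row 1. P = [[2, 3, 7]].
Insert 6: 6 bumps 7 from row 1; 7 starts row 2. P = [[2, 3, 6], [7]].
Insert 1: 1 bumps 2 from row 1; 2 bumps 7 from row 2; 7 starts row 3. P = [[1, 3, 6], [2], [7]].
Insert 4: 4 bumps 6 from row 1; 6 appends to row 2. P = [[1, 3, 4], [2, 6], [7]].
Insert 5: appended to row 1. P = [[1, 3, 4, 5], [2, 6], [7]].

So P = [[1, 3, 4, 5], [2, 6], [7]].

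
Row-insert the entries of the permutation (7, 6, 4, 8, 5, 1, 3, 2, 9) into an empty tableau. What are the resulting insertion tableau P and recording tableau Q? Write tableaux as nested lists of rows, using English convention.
Insert each entry of the permutation into P by Schensted row insertion, recording in Q the position of each new cell.

Insert 7: appended to row 1. P = [[7]].
Insert 6: 6 bumps 7 from row 1; 7 starts row 2. P = [[6], [7]].
Insert 4: 4 bumps 6 from row 1; 6 bumps 7 from row 2; 7 starts row 3. P = [[4], [6], [7]].
Insert 8: appended to row 1. P = [[4, 8], [6], [7]].
Insert 5: 5 bumps 8 from row 1; 8 appends to row 2. P = [[4, 5], [6, 8], [7]].
Insert 1: 1 bumps 4 from row 1; 4 bumps 6 from row 2; 6 bumps 7 from row 3; 7 starts row 4. P = [[1, 5], [4, 8], [6], [7]].
Insert 3: 3 bumps 5 from row 1; 5 bumps 8 from row 2; 8 appends to row 3. P = [[1, 3], [4, 5], [6, 8], [7]].
Insert 2: 2 bumps 3 from row 1; 3 bumps 4 from row 2; 4 bumps 6 from row 3; 6 bumps 7 from row 4; 7 starts row 5. P = [[1, 2], [3, 5], [4, 8], [6], [7]].
Insert 9: appended to row 1. P = [[1, 2, 9], [3, 5], [4, 8], [6], [7]].

So P = [[1, 2, 9], [3, 5], [4, 8], [6], [7]], Q = [[1, 4, 9], [2, 5], [3, 7], [6], [8]].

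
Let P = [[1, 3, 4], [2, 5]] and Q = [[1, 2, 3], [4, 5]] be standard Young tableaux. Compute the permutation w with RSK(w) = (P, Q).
2 3 5 1 4

Reverse the RSK construction: for i from n down to 1, find the cell of Q containing i, remove the entry at that cell from P, and reverse-bump it up through P; the value ejected from row 1 is w(i).

Step i=5: Q has 5 at row 2, column 2; remove 5 from row 2 of P and reverse-bump: 5 enters row 1 and ejects 4. So w(5) = 4. P is now [[1, 3, 5], [2]].
Step i=4: Q has 4 at row 2, column 1; remove 2 from row 2 of P and reverse-bump: 2 enters row 1 and ejects 1. So w(4) = 1. P is now [[2, 3, 5]].
Step i=3: Q has 3 at row 1, column 3; remove that cell from P, ejecting 5. So w(3) = 5. P is now [[2, 3]].
Step i=2: Q has 2 at row 1, column 2; remove that cell from P, ejecting 3. So w(2) = 3. P is now [[2]].
Step i=1: Q has 1 at row 1, column 1; remove that cell from P, ejecting 2. So w(1) = 2. P is now [].

So w = 2 3 5 1 4.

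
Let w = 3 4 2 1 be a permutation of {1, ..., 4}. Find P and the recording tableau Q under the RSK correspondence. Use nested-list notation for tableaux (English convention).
P = [[1, 4], [2], [3]], Q = [[1, 2], [3], [4]]

Insert each entry of the permutation into P by Schensted row insertion, recording in Q the position of each new cell.

Insert 3: appended to row 1. P = [[3]], Q = [[1]].
Insert 4: appended to row 1. P = [[3, 4]], Q = [[1, 2]].
Insert 2: 2 bumps 3 from row 1; 3 starts row 2. P = [[2, 4], [3]], Q = [[1, 2], [3]].
Insert 1: 1 bumps 2 from row 1; 2 bumps 3 from row 2; 3 starts row 3. P = [[1, 4], [2], [3]], Q = [[1, 2], [3], [4]].

So P = [[1, 4], [2], [3]], Q = [[1, 2], [3], [4]].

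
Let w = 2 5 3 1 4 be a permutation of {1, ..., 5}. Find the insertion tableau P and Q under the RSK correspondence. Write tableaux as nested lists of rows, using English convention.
P = [[1, 3, 4], [2], [5]], Q = [[1, 2, 5], [3], [4]]

Insert each entry of the permutation into P by Schensted row insertion, recording in Q the position of each new cell.

Insert 2: appended to row 1. P = [[2]].
Insert 5: appended to row 1. P = [[2, 5]].
Insert 3: 3 bumps 5 from row 1; 5 starts row 2. P = [[2, 3], [5]].
Insert 1: 1 bumps 2 from row 1; 2 bumps 5 from row 2; 5 starts row 3. P = [[1, 3], [2], [5]].
Insert 4: appended to row 1. P = [[1, 3, 4], [2], [5]].

So P = [[1, 3, 4], [2], [5]], Q = [[1, 2, 5], [3], [4]].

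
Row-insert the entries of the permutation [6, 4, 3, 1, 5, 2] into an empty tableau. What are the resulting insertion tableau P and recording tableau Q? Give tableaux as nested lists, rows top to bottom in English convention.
P = [[1, 2], [3, 5], [4], [6]], Q = [[1, 5], [2, 6], [3], [4]]

Insert each entry of the permutation into P by Schensted row insertion, recording in Q the position of each new cell.

Insert 6: appended to row 1. P = [[6]].
Insert 4: 4 bumps 6 from row 1; 6 starts row 2. P = [[4], [6]].
Insert 3: 3 bumps 4 from row 1; 4 bumps 6 from row 2; 6 starts row 3. P = [[3], [4], [6]].
Insert 1: 1 bumps 3 from row 1; 3 bumps 4 from row 2; 4 bumps 6 from row 3; 6 starts row 4. P = [[1], [3], [4], [6]].
Insert 5: appended to row 1. P = [[1, 5], [3], [4], [6]].
Insert 2: 2 bumps 5 from row 1; 5 appends to row 2. P = [[1, 2], [3, 5], [4], [6]].

So P = [[1, 2], [3, 5], [4], [6]], Q = [[1, 5], [2, 6], [3], [4]].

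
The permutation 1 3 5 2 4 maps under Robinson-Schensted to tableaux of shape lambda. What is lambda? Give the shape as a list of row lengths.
[3, 2]

Row-insert each entry into an empty tableau.

After inserting 1: P = [[1]].
After inserting 3: P = [[1, 3]].
After inserting 5: P = [[1, 3, 5]].
After inserting 2: P = [[1, 2, 5], [3]].
After inserting 4: P = [[1, 2, 4], [3, 5]].

The final insertion tableau P = [[1, 2, 4], [3, 5]] has shape [3, 2].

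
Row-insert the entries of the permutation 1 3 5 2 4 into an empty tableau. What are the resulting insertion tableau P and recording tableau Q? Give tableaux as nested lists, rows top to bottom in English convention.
P = [[1, 2, 4], [3, 5]], Q = [[1, 2, 3], [4, 5]]

Insert each entry of the permutation into P by Schensted row insertion, recording in Q the position of each new cell.

Insert 1: appended to row 1. P = [[1]].
Insert 3: appended to row 1. P = [[1, 3]].
Insert 5: appended to row 1. P = [[1, 3, 5]].
Insert 2: 2 bumps 3 from row 1; 3 starts row 2. P = [[1, 2, 5], [3]].
Insert 4: 4 bumps 5 from row 1; 5 appends to row 2. P = [[1, 2, 4], [3, 5]].

So P = [[1, 2, 4], [3, 5]], Q = [[1, 2, 3], [4, 5]].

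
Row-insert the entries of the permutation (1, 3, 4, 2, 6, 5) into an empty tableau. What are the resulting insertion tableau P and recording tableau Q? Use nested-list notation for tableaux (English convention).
Insert each entry of the permutation into P by Schensted row insertion, recording in Q the position of each new cell.

Insert 1: appended to row 1. P = [[1]], Q = [[1]].
Insert 3: appended to row 1. P = [[1, 3]], Q = [[1, 2]].
Insert 4: appended to row 1. P = [[1, 3, 4]], Q = [[1, 2, 3]].
Insert 2: 2 bumps 3 from row 1; 3 starts row 2. P = [[1, 2, 4], [3]], Q = [[1, 2, 3], [4]].
Insert 6: appended to row 1. P = [[1, 2, 4, 6], [3]], Q = [[1, 2, 3, 5], [4]].
Insert 5: 5 bumps 6 from row 1; 6 appends to row 2. P = [[1, 2, 4, 5], [3, 6]], Q = [[1, 2, 3, 5], [4, 6]].

So P = [[1, 2, 4, 5], [3, 6]], Q = [[1, 2, 3, 5], [4, 6]].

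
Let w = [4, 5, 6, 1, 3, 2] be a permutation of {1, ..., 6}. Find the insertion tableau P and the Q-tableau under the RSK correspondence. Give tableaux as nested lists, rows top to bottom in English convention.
P = [[1, 2, 6], [3, 5], [4]], Q = [[1, 2, 3], [4, 5], [6]]

Insert each entry of the permutation into P by Schensted row insertion, recording in Q the position of each new cell.

After inserting 4: P = [[4]].
After inserting 5: P = [[4, 5]].
After inserting 6: P = [[4, 5, 6]].
After inserting 1: P = [[1, 5, 6], [4]].
After inserting 3: P = [[1, 3, 6], [4, 5]].
After inserting 2: P = [[1, 2, 6], [3, 5], [4]].

So P = [[1, 2, 6], [3, 5], [4]], Q = [[1, 2, 3], [4, 5], [6]].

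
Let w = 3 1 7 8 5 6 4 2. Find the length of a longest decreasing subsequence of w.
4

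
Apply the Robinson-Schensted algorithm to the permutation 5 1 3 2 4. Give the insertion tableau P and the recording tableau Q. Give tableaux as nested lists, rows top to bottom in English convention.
Insert each entry of the permutation into P by Schensted row insertion, recording in Q the position of each new cell.

Insert 5: appended to row 1. P = [[5]].
Insert 1: 1 bumps 5 from row 1; 5 starts row 2. P = [[1], [5]].
Insert 3: appended to row 1. P = [[1, 3], [5]].
Insert 2: 2 bumps 3 from row 1; 3 bumps 5 from row 2; 5 starts row 3. P = [[1, 2], [3], [5]].
Insert 4: appended to row 1. P = [[1, 2, 4], [3], [5]].

So P = [[1, 2, 4], [3], [5]], Q = [[1, 3, 5], [2], [4]].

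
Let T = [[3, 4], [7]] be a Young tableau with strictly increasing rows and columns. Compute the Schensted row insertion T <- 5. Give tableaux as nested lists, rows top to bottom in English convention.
[[3, 4, 5], [7]]

5 is larger than every entry of row 1, so it is appended to row 1. The new tableau is [[3, 4, 5], [7]].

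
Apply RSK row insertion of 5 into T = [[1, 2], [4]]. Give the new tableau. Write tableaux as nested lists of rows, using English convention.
5 is larger than every entry of row 1, so it is appended to row 1. The new tableau is [[1, 2, 5], [4]].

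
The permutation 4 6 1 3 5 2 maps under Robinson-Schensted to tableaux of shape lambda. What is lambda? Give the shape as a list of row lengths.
Row-insert each entry into an empty tableau.

After inserting 4: P = [[4]].
After inserting 6: P = [[4, 6]].
After inserting 1: P = [[1, 6], [4]].
After inserting 3: P = [[1, 3], [4, 6]].
After inserting 5: P = [[1, 3, 5], [4, 6]].
After inserting 2: P = [[1, 2, 5], [3, 6], [4]].

The final insertion tableau P = [[1, 2, 5], [3, 6], [4]] has shape [3, 2, 1].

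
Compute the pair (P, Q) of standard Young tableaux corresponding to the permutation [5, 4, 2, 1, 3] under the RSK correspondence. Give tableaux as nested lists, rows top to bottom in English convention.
Insert each entry of the permutation into P by Schensted row insertion, recording in Q the position of each new cell.

After inserting 5: P = [[5]].
After inserting 4: P = [[4], [5]].
After inserting 2: P = [[2], [4], [5]].
After inserting 1: P = [[1], [2], [4], [5]].
After inserting 3: P = [[1, 3], [2], [4], [5]].

So P = [[1, 3], [2], [4], [5]], Q = [[1, 5], [2], [3], [4]].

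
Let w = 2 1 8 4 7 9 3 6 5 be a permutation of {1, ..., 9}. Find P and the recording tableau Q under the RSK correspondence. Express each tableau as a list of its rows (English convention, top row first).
P = [[1, 3, 5, 9], [2, 4, 6], [7], [8]], Q = [[1, 3, 5, 6], [2, 4, 8], [7], [9]]

Insert each entry of the permutation into P by Schensted row insertion, recording in Q the position of each new cell.

After inserting 2: P = [[2]].
After inserting 1: P = [[1], [2]].
After inserting 8: P = [[1, 8], [2]].
After inserting 4: P = [[1, 4], [2, 8]].
After inserting 7: P = [[1, 4, 7], [2, 8]].
After inserting 9: P = [[1, 4, 7, 9], [2, 8]].
After inserting 3: P = [[1, 3, 7, 9], [2, 4], [8]].
After inserting 6: P = [[1, 3, 6, 9], [2, 4, 7], [8]].
After inserting 5: P = [[1, 3, 5, 9], [2, 4, 6], [7], [8]].

So P = [[1, 3, 5, 9], [2, 4, 6], [7], [8]], Q = [[1, 3, 5, 6], [2, 4, 8], [7], [9]].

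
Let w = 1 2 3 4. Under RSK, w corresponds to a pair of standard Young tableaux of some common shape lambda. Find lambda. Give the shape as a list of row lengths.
Row-insert each entry into an empty tableau.

After inserting 1: P = [[1]].
After inserting 2: P = [[1, 2]].
After inserting 3: P = [[1, 2, 3]].
After inserting 4: P = [[1, 2, 3, 4]].

The final insertion tableau P = [[1, 2, 3, 4]] has shape [4].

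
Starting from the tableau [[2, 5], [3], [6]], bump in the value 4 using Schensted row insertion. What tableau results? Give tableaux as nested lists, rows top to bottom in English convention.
In row 1, 4 replaces 5 (the leftmost entry greater than 4); 5 is bumped to row 2. 5 is appended to row 2. The new tableau is [[2, 4], [3, 5], [6]].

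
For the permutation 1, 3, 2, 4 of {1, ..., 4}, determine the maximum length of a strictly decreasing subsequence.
2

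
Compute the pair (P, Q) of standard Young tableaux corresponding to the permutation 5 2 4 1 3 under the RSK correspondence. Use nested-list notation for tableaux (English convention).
Insert each entry of the permutation into P by Schensted row insertion, recording in Q the position of each new cell.

Insert 5: appended to row 1. P = [[5]].
Insert 2: 2 bumps 5 from row 1; 5 starts row 2. P = [[2], [5]].
Insert 4: appended to row 1. P = [[2, 4], [5]].
Insert 1: 1 bumps 2 from row 1; 2 bumps 5 from row 2; 5 starts row 3. P = [[1, 4], [2], [5]].
Insert 3: 3 bumps 4 from row 1; 4 appends to row 2. P = [[1, 3], [2, 4], [5]].

So P = [[1, 3], [2, 4], [5]], Q = [[1, 3], [2, 5], [4]].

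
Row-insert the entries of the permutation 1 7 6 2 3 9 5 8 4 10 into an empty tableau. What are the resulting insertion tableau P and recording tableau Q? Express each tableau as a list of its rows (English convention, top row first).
P = [[1, 2, 3, 4, 8, 10], [5, 9], [6], [7]], Q = [[1, 2, 5, 6, 8, 10], [3, 7], [4], [9]]

Insert each entry of the permutation into P by Schensted row insertion, recording in Q the position of each new cell.

Insert 1: appended to row 1. P = [[1]].
Insert 7: appended to row 1. P = [[1, 7]].
Insert 6: 6 bumps 7 from row 1; 7 starts row 2. P = [[1, 6], [7]].
Insert 2: 2 bumps 6 from row 1; 6 bumps 7 from row 2; 7 starts row 3. P = [[1, 2], [6], [7]].
Insert 3: appended to row 1. P = [[1, 2, 3], [6], [7]].
Insert 9: appended to row 1. P = [[1, 2, 3, 9], [6], [7]].
Insert 5: 5 bumps 9 from row 1; 9 appends to row 2. P = [[1, 2, 3, 5], [6, 9], [7]].
Insert 8: appended to row 1. P = [[1, 2, 3, 5, 8], [6, 9], [7]].
Insert 4: 4 bumps 5 from row 1; 5 bumps 6 from row 2; 6 bumps 7 from row 3; 7 starts row 4. P = [[1, 2, 3, 4, 8], [5, 9], [6], [7]].
Insert 10: appended to row 1. P = [[1, 2, 3, 4, 8, 10], [5, 9], [6], [7]].

So P = [[1, 2, 3, 4, 8, 10], [5, 9], [6], [7]], Q = [[1, 2, 5, 6, 8, 10], [3, 7], [4], [9]].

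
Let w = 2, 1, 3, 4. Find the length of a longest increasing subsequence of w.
3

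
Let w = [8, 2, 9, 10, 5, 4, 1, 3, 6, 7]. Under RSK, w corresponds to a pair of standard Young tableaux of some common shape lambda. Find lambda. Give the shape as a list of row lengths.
[4, 3, 2, 1]

Row-insert each entry into an empty tableau.

After inserting 8: P = [[8]].
After inserting 2: P = [[2], [8]].
After inserting 9: P = [[2, 9], [8]].
After inserting 10: P = [[2, 9, 10], [8]].
After inserting 5: P = [[2, 5, 10], [8, 9]].
After inserting 4: P = [[2, 4, 10], [5, 9], [8]].
After inserting 1: P = [[1, 4, 10], [2, 9], [5], [8]].
After inserting 3: P = [[1, 3, 10], [2, 4], [5, 9], [8]].
After inserting 6: P = [[1, 3, 6], [2, 4, 10], [5, 9], [8]].
After inserting 7: P = [[1, 3, 6, 7], [2, 4, 10], [5, 9], [8]].

The final insertion tableau P = [[1, 3, 6, 7], [2, 4, 10], [5, 9], [8]] has shape [4, 3, 2, 1].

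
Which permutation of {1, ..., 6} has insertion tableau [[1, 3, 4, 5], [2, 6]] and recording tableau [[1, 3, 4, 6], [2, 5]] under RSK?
2 1 3 6 4 5

Reverse the RSK construction: for i from n down to 1, find the cell of Q containing i, remove the entry at that cell from P, and reverse-bump it up through P; the value ejected from row 1 is w(i).

Step i=6: Q has 6 at row 1, column 4; remove that cell from P, ejecting 5. So w(6) = 5. P is now [[1, 3, 4], [2, 6]].
Step i=5: Q has 5 at row 2, column 2; remove 6 from row 2 of P and reverse-bump: 6 enters row 1 and ejects 4. So w(5) = 4. P is now [[1, 3, 6], [2]].
Step i=4: Q has 4 at row 1, column 3; remove that cell from P, ejecting 6. So w(4) = 6. P is now [[1, 3], [2]].
Step i=3: Q has 3 at row 1, column 2; remove that cell from P, ejecting 3. So w(3) = 3. P is now [[1], [2]].
Step i=2: Q has 2 at row 2, column 1; remove 2 from row 2 of P and reverse-bump: 2 enters row 1 and ejects 1. So w(2) = 1. P is now [[2]].
Step i=1: Q has 1 at row 1, column 1; remove that cell from P, ejecting 2. So w(1) = 2. P is now [].

So w = 2 1 3 6 4 5.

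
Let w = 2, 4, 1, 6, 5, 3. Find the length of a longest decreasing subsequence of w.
3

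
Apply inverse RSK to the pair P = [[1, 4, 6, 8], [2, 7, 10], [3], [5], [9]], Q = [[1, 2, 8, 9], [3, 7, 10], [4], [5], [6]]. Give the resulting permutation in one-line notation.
Reverse the RSK construction: for i from n down to 1, find the cell of Q containing i, remove the entry at that cell from P, and reverse-bump it up through P; the value ejected from row 1 is w(i).

Step i=10: Q has 10 at row 2, column 3; remove 10 from row 2 of P and reverse-bump: 10 enters row 1 and ejects 8. So w(10) = 8. P is now [[1, 4, 6, 10], [2, 7], [3], [5], [9]].
Step i=9: Q has 9 at row 1, column 4; remove that cell from P, ejecting 10. So w(9) = 10. P is now [[1, 4, 6], [2, 7], [3], [5], [9]].
Step i=8: Q has 8 at row 1, column 3; remove that cell from P, ejecting 6. So w(8) = 6. P is now [[1, 4], [2, 7], [3], [5], [9]].
Step i=7: Q has 7 at row 2, column 2; remove 7 from row 2 of P and reverse-bump: 7 enters row 1 and ejects 4. So w(7) = 4. P is now [[1, 7], [2], [3], [5], [9]].
Step i=6: Q has 6 at row 5, column 1; remove 9 from row 5 of P and reverse-bump: 9 enters row 4 and ejects 5; 5 enters row 3 and ejects 3; 3 enters row 2 and ejects 2; 2 enters row 1 and ejects 1. So w(6) = 1. P is now [[2, 7], [3], [5], [9]].
Step i=5: Q has 5 at row 4, column 1; remove 9 from row 4 of P and reverse-bump: 9 enters row 3 and ejects 5; 5 enters row 2 and ejects 3; 3 enters row 1 and ejects 2. So w(5) = 2. P is now [[3, 7], [5], [9]].
Step i=4: Q has 4 at row 3, column 1; remove 9 from row 3 of P and reverse-bump: 9 enters row 2 and ejects 5; 5 enters row 1 and ejects 3. So w(4) = 3. P is now [[5, 7], [9]].
Step i=3: Q has 3 at row 2, column 1; remove 9 from row 2 of P and reverse-bump: 9 enters row 1 and ejects 7. So w(3) = 7. P is now [[5, 9]].
Step i=2: Q has 2 at row 1, column 2; remove that cell from P, ejecting 9. So w(2) = 9. P is now [[5]].
Step i=1: Q has 1 at row 1, column 1; remove that cell from P, ejecting 5. So w(1) = 5. P is now [].

So w = 5 9 7 3 2 1 4 6 10 8.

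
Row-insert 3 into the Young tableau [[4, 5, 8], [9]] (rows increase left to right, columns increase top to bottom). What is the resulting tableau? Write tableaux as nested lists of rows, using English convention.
[[3, 5, 8], [4], [9]]

In row 1, 3 replaces 4 (the leftmost entry greater than 3); 4 is bumped to row 2. In row 2, 4 replaces 9 (the leftmost entry greater than 4); 9 is bumped to row 3. 9 starts a new row 3. The new tableau is [[3, 5, 8], [4], [9]].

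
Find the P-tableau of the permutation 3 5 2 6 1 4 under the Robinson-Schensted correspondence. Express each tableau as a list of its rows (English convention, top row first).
P = [[1, 4, 6], [2, 5], [3]]

After inserting 3: P = [[3]].
After inserting 5: P = [[3, 5]].
After inserting 2: P = [[2, 5], [3]].
After inserting 6: P = [[2, 5, 6], [3]].
After inserting 1: P = [[1, 5, 6], [2], [3]].
After inserting 4: P = [[1, 4, 6], [2, 5], [3]].

So P = [[1, 4, 6], [2, 5], [3]].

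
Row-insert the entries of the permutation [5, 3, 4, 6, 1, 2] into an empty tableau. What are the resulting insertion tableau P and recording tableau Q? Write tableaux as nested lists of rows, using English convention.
Insert each entry of the permutation into P by Schensted row insertion, recording in Q the position of each new cell.

Insert 5: appended to row 1. P = [[5]].
Insert 3: 3 bumps 5 from row 1; 5 starts row 2. P = [[3], [5]].
Insert 4: appended to row 1. P = [[3, 4], [5]].
Insert 6: appended to row 1. P = [[3, 4, 6], [5]].
Insert 1: 1 bumps 3 from row 1; 3 bumps 5 from row 2; 5 starts row 3. P = [[1, 4, 6], [3], [5]].
Insert 2: 2 bumps 4 from row 1; 4 appends to row 2. P = [[1, 2, 6], [3, 4], [5]].

So P = [[1, 2, 6], [3, 4], [5]], Q = [[1, 3, 4], [2, 6], [5]].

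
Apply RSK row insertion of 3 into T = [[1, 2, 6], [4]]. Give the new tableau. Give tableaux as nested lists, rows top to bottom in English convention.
[[1, 2, 3], [4, 6]]

In row 1, 3 replaces 6 (the leftmost entry greater than 3); 6 is bumped to row 2. 6 is appended to row 2. The new tableau is [[1, 2, 3], [4, 6]].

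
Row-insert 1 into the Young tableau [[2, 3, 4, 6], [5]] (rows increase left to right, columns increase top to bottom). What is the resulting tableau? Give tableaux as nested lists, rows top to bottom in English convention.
[[1, 3, 4, 6], [2], [5]]

In row 1, 1 replaces 2 (the leftmost entry greater than 1); 2 is bumped to row 2. In row 2, 2 replaces 5 (the leftmost entry greater than 2); 5 is bumped to row 3. 5 starts a new row 3. The new tableau is [[1, 3, 4, 6], [2], [5]].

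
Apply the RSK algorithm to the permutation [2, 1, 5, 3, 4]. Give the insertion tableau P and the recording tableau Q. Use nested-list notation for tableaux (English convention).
P = [[1, 3, 4], [2, 5]], Q = [[1, 3, 5], [2, 4]]

Insert each entry of the permutation into P by Schensted row insertion, recording in Q the position of each new cell.

After inserting 2: P = [[2]].
After inserting 1: P = [[1], [2]].
After inserting 5: P = [[1, 5], [2]].
After inserting 3: P = [[1, 3], [2, 5]].
After inserting 4: P = [[1, 3, 4], [2, 5]].

So P = [[1, 3, 4], [2, 5]], Q = [[1, 3, 5], [2, 4]].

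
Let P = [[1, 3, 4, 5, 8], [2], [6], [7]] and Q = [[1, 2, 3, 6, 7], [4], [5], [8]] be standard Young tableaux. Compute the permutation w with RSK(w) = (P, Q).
Reverse the RSK construction: for i from n down to 1, find the cell of Q containing i, remove the entry at that cell from P, and reverse-bump it up through P; the value ejected from row 1 is w(i).

Step i=8: Q has 8 at row 4, column 1; remove 7 from row 4 of P and reverse-bump: 7 enters row 3 and ejects 6; 6 enters row 2 and ejects 2; 2 enters row 1 and ejects 1. So w(8) = 1. P is now [[2, 3, 4, 5, 8], [6], [7]].
Step i=7: Q has 7 at row 1, column 5; remove that cell from P, ejecting 8. So w(7) = 8. P is now [[2, 3, 4, 5], [6], [7]].
Step i=6: Q has 6 at row 1, column 4; remove that cell from P, ejecting 5. So w(6) = 5. P is now [[2, 3, 4], [6], [7]].
Step i=5: Q has 5 at row 3, column 1; remove 7 from row 3 of P and reverse-bump: 7 enters row 2 and ejects 6; 6 enters row 1 and ejects 4. So w(5) = 4. P is now [[2, 3, 6], [7]].
Step i=4: Q has 4 at row 2, column 1; remove 7 from row 2 of P and reverse-bump: 7 enters row 1 and ejects 6. So w(4) = 6. P is now [[2, 3, 7]].
Step i=3: Q has 3 at row 1, column 3; remove that cell from P, ejecting 7. So w(3) = 7. P is now [[2, 3]].
Step i=2: Q has 2 at row 1, column 2; remove that cell from P, ejecting 3. So w(2) = 3. P is now [[2]].
Step i=1: Q has 1 at row 1, column 1; remove that cell from P, ejecting 2. So w(1) = 2. P is now [].

So w = 2 3 7 6 4 5 8 1.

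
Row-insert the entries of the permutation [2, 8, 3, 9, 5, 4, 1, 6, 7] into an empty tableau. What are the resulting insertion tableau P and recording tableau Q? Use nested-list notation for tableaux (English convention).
P = [[1, 3, 4, 6, 7], [2, 9], [5], [8]], Q = [[1, 2, 4, 8, 9], [3, 5], [6], [7]]

Insert each entry of the permutation into P by Schensted row insertion, recording in Q the position of each new cell.

Insert 2: appended to row 1. P = [[2]], Q = [[1]].
Insert 8: appended to row 1. P = [[2, 8]], Q = [[1, 2]].
Insert 3: 3 bumps 8 from row 1; 8 starts row 2. P = [[2, 3], [8]], Q = [[1, 2], [3]].
Insert 9: appended to row 1. P = [[2, 3, 9], [8]], Q = [[1, 2, 4], [3]].
Insert 5: 5 bumps 9 from row 1; 9 appends to row 2. P = [[2, 3, 5], [8, 9]], Q = [[1, 2, 4], [3, 5]].
Insert 4: 4 bumps 5 from row 1; 5 bumps 8 from row 2; 8 starts row 3. P = [[2, 3, 4], [5, 9], [8]], Q = [[1, 2, 4], [3, 5], [6]].
Insert 1: 1 bumps 2 from row 1; 2 bumps 5 from row 2; 5 bumps 8 from row 3; 8 starts row 4. P = [[1, 3, 4], [2, 9], [5], [8]], Q = [[1, 2, 4], [3, 5], [6], [7]].
Insert 6: appended to row 1. P = [[1, 3, 4, 6], [2, 9], [5], [8]], Q = [[1, 2, 4, 8], [3, 5], [6], [7]].
Insert 7: appended to row 1. P = [[1, 3, 4, 6, 7], [2, 9], [5], [8]], Q = [[1, 2, 4, 8, 9], [3, 5], [6], [7]].

So P = [[1, 3, 4, 6, 7], [2, 9], [5], [8]], Q = [[1, 2, 4, 8, 9], [3, 5], [6], [7]].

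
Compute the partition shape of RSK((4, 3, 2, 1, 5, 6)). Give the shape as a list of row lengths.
Row-insert each entry into an empty tableau.

After inserting 4: P = [[4]].
After inserting 3: P = [[3], [4]].
After inserting 2: P = [[2], [3], [4]].
After inserting 1: P = [[1], [2], [3], [4]].
After inserting 5: P = [[1, 5], [2], [3], [4]].
After inserting 6: P = [[1, 5, 6], [2], [3], [4]].

The final insertion tableau P = [[1, 5, 6], [2], [3], [4]] has shape [3, 1, 1, 1].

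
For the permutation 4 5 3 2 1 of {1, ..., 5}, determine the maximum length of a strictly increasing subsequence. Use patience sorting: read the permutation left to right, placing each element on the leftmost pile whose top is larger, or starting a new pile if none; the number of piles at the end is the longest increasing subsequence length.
4: new pile. tops = [4]
5: new pile. tops = [4, 5]
3: onto pile 1 (replacing 4). tops = [3, 5]
2: onto pile 1 (replacing 3). tops = [2, 5]
1: onto pile 1 (replacing 2). tops = [1, 5]

2 piles, so the longest increasing subsequence has length 2.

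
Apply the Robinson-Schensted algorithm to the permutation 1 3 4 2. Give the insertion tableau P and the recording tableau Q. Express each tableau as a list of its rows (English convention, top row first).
P = [[1, 2, 4], [3]], Q = [[1, 2, 3], [4]]

Insert each entry of the permutation into P by Schensted row insertion, recording in Q the position of each new cell.

Insert 1: appended to row 1. P = [[1]], Q = [[1]].
Insert 3: appended to row 1. P = [[1, 3]], Q = [[1, 2]].
Insert 4: appended to row 1. P = [[1, 3, 4]], Q = [[1, 2, 3]].
Insert 2: 2 bumps 3 from row 1; 3 starts row 2. P = [[1, 2, 4], [3]], Q = [[1, 2, 3], [4]].

So P = [[1, 2, 4], [3]], Q = [[1, 2, 3], [4]].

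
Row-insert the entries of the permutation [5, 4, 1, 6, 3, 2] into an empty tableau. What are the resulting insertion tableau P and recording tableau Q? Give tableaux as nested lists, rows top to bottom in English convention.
P = [[1, 2], [3, 6], [4], [5]], Q = [[1, 4], [2, 5], [3], [6]]

Insert each entry of the permutation into P by Schensted row insertion, recording in Q the position of each new cell.

Insert 5: appended to row 1. P = [[5]], Q = [[1]].
Insert 4: 4 bumps 5 from row 1; 5 starts row 2. P = [[4], [5]], Q = [[1], [2]].
Insert 1: 1 bumps 4 from row 1; 4 bumps 5 from row 2; 5 starts row 3. P = [[1], [4], [5]], Q = [[1], [2], [3]].
Insert 6: appended to row 1. P = [[1, 6], [4], [5]], Q = [[1, 4], [2], [3]].
Insert 3: 3 bumps 6 from row 1; 6 appends to row 2. P = [[1, 3], [4, 6], [5]], Q = [[1, 4], [2, 5], [3]].
Insert 2: 2 bumps 3 from row 1; 3 bumps 4 from row 2; 4 bumps 5 from row 3; 5 starts row 4. P = [[1, 2], [3, 6], [4], [5]], Q = [[1, 4], [2, 5], [3], [6]].

So P = [[1, 2], [3, 6], [4], [5]], Q = [[1, 4], [2, 5], [3], [6]].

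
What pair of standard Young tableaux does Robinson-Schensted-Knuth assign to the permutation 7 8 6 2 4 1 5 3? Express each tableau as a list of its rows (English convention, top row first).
Insert each entry of the permutation into P by Schensted row insertion, recording in Q the position of each new cell.

Insert 7: appended to row 1. P = [[7]], Q = [[1]].
Insert 8: appended to row 1. P = [[7, 8]], Q = [[1, 2]].
Insert 6: 6 bumps 7 from row 1; 7 starts row 2. P = [[6, 8], [7]], Q = [[1, 2], [3]].
Insert 2: 2 bumps 6 from row 1; 6 bumps 7 from row 2; 7 starts row 3. P = [[2, 8], [6], [7]], Q = [[1, 2], [3], [4]].
Insert 4: 4 bumps 8 from row 1; 8 appends to row 2. P = [[2, 4], [6, 8], [7]], Q = [[1, 2], [3, 5], [4]].
Insert 1: 1 bumps 2 from row 1; 2 bumps 6 from row 2; 6 bumps 7 from row 3; 7 starts row 4. P = [[1, 4], [2, 8], [6], [7]], Q = [[1, 2], [3, 5], [4], [6]].
Insert 5: appended to row 1. P = [[1, 4, 5], [2, 8], [6], [7]], Q = [[1, 2, 7], [3, 5], [4], [6]].
Insert 3: 3 bumps 4 from row 1; 4 bumps 8 from row 2; 8 appends to row 3. P = [[1, 3, 5], [2, 4], [6, 8], [7]], Q = [[1, 2, 7], [3, 5], [4, 8], [6]].

So P = [[1, 3, 5], [2, 4], [6, 8], [7]], Q = [[1, 2, 7], [3, 5], [4, 8], [6]].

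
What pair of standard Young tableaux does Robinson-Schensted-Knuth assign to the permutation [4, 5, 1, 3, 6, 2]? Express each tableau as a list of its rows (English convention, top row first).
P = [[1, 2, 6], [3, 5], [4]], Q = [[1, 2, 5], [3, 4], [6]]

Insert each entry of the permutation into P by Schensted row insertion, recording in Q the position of each new cell.

Insert 4: appended to row 1. P = [[4]], Q = [[1]].
Insert 5: appended to row 1. P = [[4, 5]], Q = [[1, 2]].
Insert 1: 1 bumps 4 from row 1; 4 starts row 2. P = [[1, 5], [4]], Q = [[1, 2], [3]].
Insert 3: 3 bumps 5 from row 1; 5 appends to row 2. P = [[1, 3], [4, 5]], Q = [[1, 2], [3, 4]].
Insert 6: appended to row 1. P = [[1, 3, 6], [4, 5]], Q = [[1, 2, 5], [3, 4]].
Insert 2: 2 bumps 3 from row 1; 3 bumps 4 from row 2; 4 starts row 3. P = [[1, 2, 6], [3, 5], [4]], Q = [[1, 2, 5], [3, 4], [6]].

So P = [[1, 2, 6], [3, 5], [4]], Q = [[1, 2, 5], [3, 4], [6]].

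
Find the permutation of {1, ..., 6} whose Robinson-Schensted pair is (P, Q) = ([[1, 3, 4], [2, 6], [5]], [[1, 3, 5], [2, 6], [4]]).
Reverse RSK: for i = n, n-1, ..., 1, locate i in Q, remove the corresponding corner cell from P, and reverse-bump its entry up through P; the value ejected from row 1 is w(i).

So w = 5 2 3 1 6 4.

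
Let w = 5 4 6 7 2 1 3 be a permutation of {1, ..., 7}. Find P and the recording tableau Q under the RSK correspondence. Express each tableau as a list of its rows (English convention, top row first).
P = [[1, 3, 7], [2, 6], [4], [5]], Q = [[1, 3, 4], [2, 7], [5], [6]]

Insert each entry of the permutation into P by Schensted row insertion, recording in Q the position of each new cell.

Insert 5: appended to row 1. P = [[5]].
Insert 4: 4 bumps 5 from row 1; 5 starts row 2. P = [[4], [5]].
Insert 6: appended to row 1. P = [[4, 6], [5]].
Insert 7: appended to row 1. P = [[4, 6, 7], [5]].
Insert 2: 2 bumps 4 from row 1; 4 bumps 5 from row 2; 5 starts row 3. P = [[2, 6, 7], [4], [5]].
Insert 1: 1 bumps 2 from row 1; 2 bumps 4 from row 2; 4 bumps 5 from row 3; 5 starts row 4. P = [[1, 6, 7], [2], [4], [5]].
Insert 3: 3 bumps 6 from row 1; 6 appends to row 2. P = [[1, 3, 7], [2, 6], [4], [5]].

So P = [[1, 3, 7], [2, 6], [4], [5]], Q = [[1, 3, 4], [2, 7], [5], [6]].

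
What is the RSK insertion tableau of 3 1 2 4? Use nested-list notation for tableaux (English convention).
Insert 3: appended to row 1. P = [[3]].
Insert 1: 1 bumps 3 from row 1; 3 starts row 2. P = [[1], [3]].
Insert 2: appended to row 1. P = [[1, 2], [3]].
Insert 4: appended to row 1. P = [[1, 2, 4], [3]].

So P = [[1, 2, 4], [3]].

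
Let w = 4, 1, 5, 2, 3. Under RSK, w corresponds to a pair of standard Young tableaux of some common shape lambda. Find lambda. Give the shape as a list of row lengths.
[3, 2]

Row-insert each entry into an empty tableau.

After inserting 4: P = [[4]].
After inserting 1: P = [[1], [4]].
After inserting 5: P = [[1, 5], [4]].
After inserting 2: P = [[1, 2], [4, 5]].
After inserting 3: P = [[1, 2, 3], [4, 5]].

The final insertion tableau P = [[1, 2, 3], [4, 5]] has shape [3, 2].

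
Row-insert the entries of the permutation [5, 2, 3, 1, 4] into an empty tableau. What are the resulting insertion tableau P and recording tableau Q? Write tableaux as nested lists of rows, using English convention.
P = [[1, 3, 4], [2], [5]], Q = [[1, 3, 5], [2], [4]]

Insert each entry of the permutation into P by Schensted row insertion, recording in Q the position of each new cell.

Insert 5: appended to row 1. P = [[5]], Q = [[1]].
Insert 2: 2 bumps 5 from row 1; 5 starts row 2. P = [[2], [5]], Q = [[1], [2]].
Insert 3: appended to row 1. P = [[2, 3], [5]], Q = [[1, 3], [2]].
Insert 1: 1 bumps 2 from row 1; 2 bumps 5 from row 2; 5 starts row 3. P = [[1, 3], [2], [5]], Q = [[1, 3], [2], [4]].
Insert 4: appended to row 1. P = [[1, 3, 4], [2], [5]], Q = [[1, 3, 5], [2], [4]].

So P = [[1, 3, 4], [2], [5]], Q = [[1, 3, 5], [2], [4]].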